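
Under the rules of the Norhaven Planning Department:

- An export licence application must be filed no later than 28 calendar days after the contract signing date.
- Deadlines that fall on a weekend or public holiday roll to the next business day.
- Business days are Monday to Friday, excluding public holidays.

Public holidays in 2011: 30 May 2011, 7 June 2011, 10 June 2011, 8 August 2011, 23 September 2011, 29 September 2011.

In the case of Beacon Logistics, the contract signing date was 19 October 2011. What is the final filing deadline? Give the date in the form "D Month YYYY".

28 calendar days after 19 October 2011 is 16 November 2011.
16 November 2011 (Wednesday) is already a business day.
Final deadline: 16 November 2011.

16 November 2011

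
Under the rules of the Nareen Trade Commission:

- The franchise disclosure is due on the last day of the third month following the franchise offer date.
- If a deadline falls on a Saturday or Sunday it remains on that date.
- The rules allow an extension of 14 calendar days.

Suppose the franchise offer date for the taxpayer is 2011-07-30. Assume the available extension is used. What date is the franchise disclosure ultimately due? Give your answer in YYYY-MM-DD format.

3 months after 2011-07-30 falls in October 2011; the last day of that month is 2011-10-31.
2011-10-31 falls on a Monday. The rules make no weekend/holiday allowance, so it remains 2011-10-31.
Add the 14 calendar-day extension to 2011-10-31: 2011-11-14.
2011-11-14 falls on a Monday. The rules make no weekend/holiday allowance, so it remains 2011-11-14.
Deadline: 2011-11-14.

2011-11-14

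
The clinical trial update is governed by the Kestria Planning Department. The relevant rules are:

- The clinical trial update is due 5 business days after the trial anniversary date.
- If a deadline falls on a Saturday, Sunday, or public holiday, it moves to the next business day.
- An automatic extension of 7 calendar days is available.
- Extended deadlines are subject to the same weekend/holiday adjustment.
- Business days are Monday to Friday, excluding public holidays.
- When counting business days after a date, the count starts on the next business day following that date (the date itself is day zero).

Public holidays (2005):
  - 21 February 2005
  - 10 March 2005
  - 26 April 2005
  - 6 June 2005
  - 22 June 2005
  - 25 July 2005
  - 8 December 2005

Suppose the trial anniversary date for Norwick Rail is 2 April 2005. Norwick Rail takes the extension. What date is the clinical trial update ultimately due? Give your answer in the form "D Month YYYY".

15 April 2005

Counting 5 business days after 2 April 2005 (skipping weekends and listed holidays) reaches 8 April 2005.
Since 8 April 2005 is a Friday and not a holiday, the date is unchanged.
Applying the 7-calendar-day extension: 8 April 2005 + 7 days = 15 April 2005.
15 April 2005 is a Friday and not a listed holiday, so it stands.
So the filing is due 15 April 2005.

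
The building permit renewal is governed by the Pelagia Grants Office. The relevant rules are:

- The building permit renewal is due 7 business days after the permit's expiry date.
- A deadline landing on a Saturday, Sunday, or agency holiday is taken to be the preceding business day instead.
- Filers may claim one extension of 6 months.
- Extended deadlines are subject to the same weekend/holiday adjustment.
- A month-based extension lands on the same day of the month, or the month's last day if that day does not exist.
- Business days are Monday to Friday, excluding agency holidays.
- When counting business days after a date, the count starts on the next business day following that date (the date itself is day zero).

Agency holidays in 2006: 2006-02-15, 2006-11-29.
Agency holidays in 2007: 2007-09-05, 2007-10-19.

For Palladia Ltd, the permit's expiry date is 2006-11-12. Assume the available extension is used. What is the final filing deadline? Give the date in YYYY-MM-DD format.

2007-05-21

Counting 7 business days after 2006-11-12 (skipping weekends and listed holidays) reaches 2006-11-21.
2006-11-21 is a Tuesday and not a listed holiday, so it stands.
The 6 months extension carries 2006-11-21 to 2007-05-21.
2007-05-21 (Monday) is already a business day.
Final deadline: 2007-05-21.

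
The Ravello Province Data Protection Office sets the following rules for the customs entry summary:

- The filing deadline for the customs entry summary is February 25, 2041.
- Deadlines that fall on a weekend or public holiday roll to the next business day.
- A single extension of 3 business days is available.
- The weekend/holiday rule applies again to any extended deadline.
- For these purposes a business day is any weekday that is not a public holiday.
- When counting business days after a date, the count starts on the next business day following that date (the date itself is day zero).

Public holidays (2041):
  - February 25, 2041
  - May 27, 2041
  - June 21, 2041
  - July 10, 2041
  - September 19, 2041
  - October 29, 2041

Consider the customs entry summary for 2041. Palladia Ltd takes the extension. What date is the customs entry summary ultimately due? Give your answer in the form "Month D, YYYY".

March 1, 2041

Start from the fixed due date, February 25, 2041.
February 25, 2041 falls on a listed holiday. Rolling to the next business day gives February 26, 2041, a Tuesday.
Applying the 3-business-day extension: 3 business days after February 26, 2041 is March 1, 2041.
Since March 1, 2041 is a Friday and not a holiday, the date is unchanged.
Deadline: March 1, 2041.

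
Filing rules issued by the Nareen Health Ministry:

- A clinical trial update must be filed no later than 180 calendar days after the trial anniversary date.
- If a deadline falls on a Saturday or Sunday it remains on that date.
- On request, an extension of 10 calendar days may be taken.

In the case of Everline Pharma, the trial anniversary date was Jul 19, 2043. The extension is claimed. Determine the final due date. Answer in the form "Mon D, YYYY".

Adding 180 calendar days to Jul 19, 2043 gives Jan 15, 2044.
No adjustment is made for weekends or holidays, so Jan 15, 2044 stands.
Add the 10 calendar-day extension to Jan 15, 2044: Jan 25, 2044.
Jan 25, 2044 is a Monday; no weekend or holiday adjustment applies.
Final deadline: Jan 25, 2044.

Jan 25, 2044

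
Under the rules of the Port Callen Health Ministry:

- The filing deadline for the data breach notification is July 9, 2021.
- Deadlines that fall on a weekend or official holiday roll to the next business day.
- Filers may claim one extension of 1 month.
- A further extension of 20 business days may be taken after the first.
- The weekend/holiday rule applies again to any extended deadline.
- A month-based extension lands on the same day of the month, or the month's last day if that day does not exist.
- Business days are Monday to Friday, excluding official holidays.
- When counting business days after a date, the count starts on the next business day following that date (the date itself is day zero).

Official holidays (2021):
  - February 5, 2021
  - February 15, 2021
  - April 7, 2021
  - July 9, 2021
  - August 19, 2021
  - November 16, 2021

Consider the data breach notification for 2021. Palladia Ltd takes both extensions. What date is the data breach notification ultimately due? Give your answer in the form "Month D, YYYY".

September 10, 2021

The stated deadline is July 9, 2021.
July 9, 2021 is a listed holiday, so it moves to the next business day, July 12, 2021 (Monday).
The 1 month extension carries July 12, 2021 to August 12, 2021.
August 12, 2021 is a Thursday and not a listed holiday, so it stands.
Applying the 20-business-day extension: 20 business days after August 12, 2021 is September 10, 2021.
September 10, 2021 falls on a Friday, which is a business day, so no adjustment is needed.
So the filing is due September 10, 2021.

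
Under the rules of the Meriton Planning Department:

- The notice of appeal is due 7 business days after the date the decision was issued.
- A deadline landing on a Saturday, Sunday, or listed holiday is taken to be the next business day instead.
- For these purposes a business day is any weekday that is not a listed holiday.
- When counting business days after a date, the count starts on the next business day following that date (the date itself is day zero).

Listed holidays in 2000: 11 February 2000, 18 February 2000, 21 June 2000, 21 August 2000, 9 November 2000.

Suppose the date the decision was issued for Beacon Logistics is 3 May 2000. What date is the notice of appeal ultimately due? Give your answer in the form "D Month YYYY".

7 business days after 3 May 2000, excluding weekends and holidays, is 12 May 2000.
12 May 2000 falls on a Friday, which is a business day, so no adjustment is needed.
Deadline: 12 May 2000.

12 May 2000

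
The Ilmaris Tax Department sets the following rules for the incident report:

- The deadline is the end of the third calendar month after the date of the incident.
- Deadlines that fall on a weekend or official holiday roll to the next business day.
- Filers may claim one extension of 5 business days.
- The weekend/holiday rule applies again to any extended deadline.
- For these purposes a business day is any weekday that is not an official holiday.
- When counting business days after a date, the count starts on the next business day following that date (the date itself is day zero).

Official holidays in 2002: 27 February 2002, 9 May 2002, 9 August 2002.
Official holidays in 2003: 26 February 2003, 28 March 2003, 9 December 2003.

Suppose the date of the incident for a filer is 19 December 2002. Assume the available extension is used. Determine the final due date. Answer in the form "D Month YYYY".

7 April 2003

3 months after 19 December 2002 is March 2003; that month ends on 31 March 2003.
31 March 2003 (Monday) is already a business day.
The 5-business-day extension runs from 31 March 2003 to 7 April 2003.
7 April 2003 is a Monday and not a listed holiday, so it stands.
Deadline: 7 April 2003.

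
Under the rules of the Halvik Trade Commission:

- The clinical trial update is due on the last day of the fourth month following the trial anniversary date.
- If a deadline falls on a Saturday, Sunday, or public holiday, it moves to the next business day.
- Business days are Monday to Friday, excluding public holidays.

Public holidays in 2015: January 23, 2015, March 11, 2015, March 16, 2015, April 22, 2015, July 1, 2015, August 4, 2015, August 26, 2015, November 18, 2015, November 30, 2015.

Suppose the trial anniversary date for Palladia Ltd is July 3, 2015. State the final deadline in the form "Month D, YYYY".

4 months after July 3, 2015 is November 2015; that month ends on November 30, 2015.
November 30, 2015 is a listed holiday, so it moves to the next business day, December 1, 2015 (Tuesday).
Deadline: December 1, 2015.

December 1, 2015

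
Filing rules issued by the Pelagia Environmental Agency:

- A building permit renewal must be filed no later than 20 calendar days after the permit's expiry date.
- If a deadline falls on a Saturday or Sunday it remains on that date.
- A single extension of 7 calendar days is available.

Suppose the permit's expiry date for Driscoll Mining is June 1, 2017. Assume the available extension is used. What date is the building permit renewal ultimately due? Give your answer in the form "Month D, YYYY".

20 calendar days after June 1, 2017 is June 21, 2017.
No adjustment is made for weekends or holidays, so June 21, 2017 stands.
The 7-calendar-day extension moves the deadline from June 21, 2017 to June 28, 2017.
June 28, 2017 falls on a Wednesday. The rules make no weekend/holiday allowance, so it remains June 28, 2017.
Final deadline: June 28, 2017.

June 28, 2017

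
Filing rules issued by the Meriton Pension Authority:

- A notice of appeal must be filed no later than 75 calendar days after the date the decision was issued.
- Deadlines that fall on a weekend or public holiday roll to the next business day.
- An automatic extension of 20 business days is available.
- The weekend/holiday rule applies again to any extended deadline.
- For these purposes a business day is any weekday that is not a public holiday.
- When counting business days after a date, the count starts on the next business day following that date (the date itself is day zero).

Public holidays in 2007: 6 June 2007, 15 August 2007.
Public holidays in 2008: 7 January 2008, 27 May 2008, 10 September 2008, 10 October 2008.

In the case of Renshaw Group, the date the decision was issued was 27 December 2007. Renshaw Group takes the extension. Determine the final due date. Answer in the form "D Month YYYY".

8 April 2008

Trigger date 27 December 2007 + 75 calendar days = 11 March 2008.
11 March 2008 is a Tuesday and not a listed holiday, so it stands.
The 20-business-day extension runs from 11 March 2008 to 8 April 2008.
Since 8 April 2008 is a Tuesday and not a holiday, the date is unchanged.
Deadline: 8 April 2008.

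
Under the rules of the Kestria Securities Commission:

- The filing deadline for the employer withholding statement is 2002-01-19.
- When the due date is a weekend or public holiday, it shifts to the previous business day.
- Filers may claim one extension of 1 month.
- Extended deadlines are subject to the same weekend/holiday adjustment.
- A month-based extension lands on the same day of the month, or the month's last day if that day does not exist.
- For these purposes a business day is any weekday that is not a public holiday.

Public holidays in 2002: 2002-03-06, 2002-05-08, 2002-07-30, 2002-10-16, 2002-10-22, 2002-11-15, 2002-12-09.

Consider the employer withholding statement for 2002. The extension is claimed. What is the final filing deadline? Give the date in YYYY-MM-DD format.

2002-02-18

The statutory due date is 2002-01-19.
2002-01-19 is a Saturday; the preceding business day is 2002-01-18 (Friday).
The 1 month extension carries 2002-01-18 to 2002-02-18.
2002-02-18 is a Monday and not a listed holiday, so it stands.
So the filing is due 2002-02-18.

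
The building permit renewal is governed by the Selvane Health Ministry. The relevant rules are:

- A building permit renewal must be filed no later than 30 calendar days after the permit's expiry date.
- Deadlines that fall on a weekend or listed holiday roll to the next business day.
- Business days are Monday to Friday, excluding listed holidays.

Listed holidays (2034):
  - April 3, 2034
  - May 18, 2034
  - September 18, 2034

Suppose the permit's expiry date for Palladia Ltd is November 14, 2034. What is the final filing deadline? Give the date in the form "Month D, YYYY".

Adding 30 calendar days to November 14, 2034 gives December 14, 2034.
Since December 14, 2034 is a Thursday and not a holiday, the date is unchanged.
Final deadline: December 14, 2034.

December 14, 2034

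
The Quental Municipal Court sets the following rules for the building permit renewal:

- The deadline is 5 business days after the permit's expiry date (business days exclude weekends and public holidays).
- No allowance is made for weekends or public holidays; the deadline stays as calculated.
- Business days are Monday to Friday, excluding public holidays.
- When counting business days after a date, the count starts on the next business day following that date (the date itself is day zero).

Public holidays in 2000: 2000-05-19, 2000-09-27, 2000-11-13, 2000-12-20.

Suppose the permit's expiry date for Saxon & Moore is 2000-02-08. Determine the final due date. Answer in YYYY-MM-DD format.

2000-02-15

Starting the day after 2000-02-08 and counting 5 business days lands on 2000-02-15.
2000-02-15 falls on a Tuesday. The rules make no weekend/holiday allowance, so it remains 2000-02-15.
So the filing is due 2000-02-15.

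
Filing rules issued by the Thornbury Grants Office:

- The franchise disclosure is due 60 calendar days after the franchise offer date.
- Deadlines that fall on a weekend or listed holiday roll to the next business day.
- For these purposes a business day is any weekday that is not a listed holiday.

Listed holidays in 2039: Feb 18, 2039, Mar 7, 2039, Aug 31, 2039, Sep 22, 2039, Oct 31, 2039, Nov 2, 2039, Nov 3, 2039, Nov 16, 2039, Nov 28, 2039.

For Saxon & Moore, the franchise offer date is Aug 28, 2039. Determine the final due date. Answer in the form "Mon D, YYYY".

Oct 27, 2039

From Aug 28, 2039, 60 calendar days later is Oct 27, 2039.
Oct 27, 2039 is a Thursday and not a listed holiday, so it stands.
Final deadline: Oct 27, 2039.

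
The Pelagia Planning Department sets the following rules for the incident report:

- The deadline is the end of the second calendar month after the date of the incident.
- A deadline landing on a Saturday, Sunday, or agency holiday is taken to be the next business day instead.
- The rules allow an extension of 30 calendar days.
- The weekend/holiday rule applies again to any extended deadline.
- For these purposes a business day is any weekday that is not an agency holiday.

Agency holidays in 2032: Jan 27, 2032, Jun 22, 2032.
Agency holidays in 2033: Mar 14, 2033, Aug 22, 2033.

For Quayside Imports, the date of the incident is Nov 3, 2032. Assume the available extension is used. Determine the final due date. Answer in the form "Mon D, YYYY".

Mar 2, 2033

The second month after Nov 3, 2032 is January 2033, whose last day is Jan 31, 2033.
Jan 31, 2033 is a Monday and not a listed holiday, so it stands.
The 30-calendar-day extension moves the deadline from Jan 31, 2033 to Mar 2, 2033.
Since Mar 2, 2033 is a Wednesday and not a holiday, the date is unchanged.
Final deadline: Mar 2, 2033.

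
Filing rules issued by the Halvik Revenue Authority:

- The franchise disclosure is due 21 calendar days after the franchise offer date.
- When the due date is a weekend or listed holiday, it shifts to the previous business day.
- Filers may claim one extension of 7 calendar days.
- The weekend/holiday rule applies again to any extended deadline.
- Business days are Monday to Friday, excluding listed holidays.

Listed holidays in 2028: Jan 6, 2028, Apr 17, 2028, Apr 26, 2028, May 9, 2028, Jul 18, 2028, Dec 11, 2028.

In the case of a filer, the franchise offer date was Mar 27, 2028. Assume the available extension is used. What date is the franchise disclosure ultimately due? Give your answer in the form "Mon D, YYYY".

Apr 21, 2028

Trigger date Mar 27, 2028 + 21 calendar days = Apr 17, 2028.
Because Apr 17, 2028 is a listed holiday, the deadline becomes Apr 14, 2028 (Friday).
With the 7-day extension, Apr 14, 2028 becomes Apr 21, 2028.
Since Apr 21, 2028 is a Friday and not a holiday, the date is unchanged.
The final due date is Apr 21, 2028.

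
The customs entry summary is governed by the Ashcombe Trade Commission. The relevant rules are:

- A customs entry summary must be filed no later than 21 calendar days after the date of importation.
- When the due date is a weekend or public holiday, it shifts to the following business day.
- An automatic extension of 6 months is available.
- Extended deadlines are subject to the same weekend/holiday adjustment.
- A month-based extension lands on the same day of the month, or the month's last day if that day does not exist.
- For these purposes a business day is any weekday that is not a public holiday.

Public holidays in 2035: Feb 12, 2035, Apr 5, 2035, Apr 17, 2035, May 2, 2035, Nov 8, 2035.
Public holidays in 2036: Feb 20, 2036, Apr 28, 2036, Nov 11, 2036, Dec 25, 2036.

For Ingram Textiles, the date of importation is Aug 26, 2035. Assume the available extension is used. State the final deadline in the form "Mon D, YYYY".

Mar 17, 2036

21 calendar days after Aug 26, 2035 is Sep 16, 2035.
Because Sep 16, 2035 is a Sunday, the deadline becomes Sep 17, 2035 (Monday).
Add 6 months to Sep 17, 2035: Mar 17, 2036.
Since Mar 17, 2036 is a Monday and not a holiday, the date is unchanged.
The final due date is Mar 17, 2036.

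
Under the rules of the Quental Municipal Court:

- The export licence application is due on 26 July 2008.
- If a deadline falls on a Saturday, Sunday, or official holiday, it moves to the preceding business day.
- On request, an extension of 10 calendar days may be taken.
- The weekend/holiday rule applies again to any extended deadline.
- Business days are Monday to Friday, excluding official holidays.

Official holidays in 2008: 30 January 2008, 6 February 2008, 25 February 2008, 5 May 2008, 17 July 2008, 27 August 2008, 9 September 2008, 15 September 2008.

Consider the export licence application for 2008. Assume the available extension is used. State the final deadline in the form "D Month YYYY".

Start from the fixed due date, 26 July 2008.
26 July 2008 is a Saturday, so it moves to the preceding business day, 25 July 2008 (Friday).
With the 10-day extension, 25 July 2008 becomes 4 August 2008.
4 August 2008 is a Monday and not a listed holiday, so it stands.
The final due date is 4 August 2008.

4 August 2008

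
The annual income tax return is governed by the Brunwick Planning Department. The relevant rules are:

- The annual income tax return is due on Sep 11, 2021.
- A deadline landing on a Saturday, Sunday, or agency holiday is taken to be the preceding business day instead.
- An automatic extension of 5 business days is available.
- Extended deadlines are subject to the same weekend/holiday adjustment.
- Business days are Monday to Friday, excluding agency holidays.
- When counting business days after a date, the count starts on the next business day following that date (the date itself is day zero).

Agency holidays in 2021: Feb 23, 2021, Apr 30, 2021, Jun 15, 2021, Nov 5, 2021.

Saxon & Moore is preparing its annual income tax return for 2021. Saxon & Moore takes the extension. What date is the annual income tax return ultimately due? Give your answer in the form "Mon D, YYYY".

Sep 17, 2021

The statutory due date is Sep 11, 2021.
Because Sep 11, 2021 is a Saturday, the deadline becomes Sep 10, 2021 (Friday).
Counting 5 further business days from Sep 10, 2021 reaches Sep 17, 2021.
Since Sep 17, 2021 is a Friday and not a holiday, the date is unchanged.
So the filing is due Sep 17, 2021.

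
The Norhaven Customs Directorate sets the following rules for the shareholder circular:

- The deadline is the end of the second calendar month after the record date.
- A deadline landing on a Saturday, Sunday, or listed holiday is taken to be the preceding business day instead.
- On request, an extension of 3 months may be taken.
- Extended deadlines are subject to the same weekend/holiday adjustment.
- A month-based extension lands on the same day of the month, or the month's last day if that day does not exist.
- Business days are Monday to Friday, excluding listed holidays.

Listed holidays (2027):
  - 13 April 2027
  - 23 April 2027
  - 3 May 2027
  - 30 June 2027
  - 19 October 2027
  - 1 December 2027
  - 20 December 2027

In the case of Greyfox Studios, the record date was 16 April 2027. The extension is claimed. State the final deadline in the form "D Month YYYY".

2 months after 16 April 2027 falls in June 2027; the last day of that month is 30 June 2027.
30 June 2027 is a listed holiday, so it moves to the preceding business day, 29 June 2027 (Tuesday).
Applying the 3 months extension: 3 months after 29 June 2027 is 29 September 2027.
Since 29 September 2027 is a Wednesday and not a holiday, the date is unchanged.
The final due date is 29 September 2027.

29 September 2027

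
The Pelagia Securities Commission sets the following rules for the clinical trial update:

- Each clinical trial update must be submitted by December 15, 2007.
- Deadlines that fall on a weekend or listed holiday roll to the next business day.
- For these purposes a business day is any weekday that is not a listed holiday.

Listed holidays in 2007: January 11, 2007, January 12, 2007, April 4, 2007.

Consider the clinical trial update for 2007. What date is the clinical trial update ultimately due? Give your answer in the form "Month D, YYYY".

December 17, 2007

The stated deadline is December 15, 2007.
Because December 15, 2007 is a Saturday, the deadline becomes December 17, 2007 (Monday).
Final deadline: December 17, 2007.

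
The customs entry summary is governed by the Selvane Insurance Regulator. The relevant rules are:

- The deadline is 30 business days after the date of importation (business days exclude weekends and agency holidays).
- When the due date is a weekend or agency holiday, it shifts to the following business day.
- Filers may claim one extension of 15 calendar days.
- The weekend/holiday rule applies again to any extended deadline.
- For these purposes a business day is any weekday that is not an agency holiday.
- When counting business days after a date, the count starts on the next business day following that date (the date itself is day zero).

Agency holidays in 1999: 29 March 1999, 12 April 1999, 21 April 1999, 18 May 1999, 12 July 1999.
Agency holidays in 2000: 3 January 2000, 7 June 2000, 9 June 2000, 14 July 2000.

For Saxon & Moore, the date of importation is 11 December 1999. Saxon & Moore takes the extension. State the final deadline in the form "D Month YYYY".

Starting the day after 11 December 1999 and counting 30 business days lands on 24 January 2000.
24 January 2000 is a Monday and not a listed holiday, so it stands.
Applying the 15-calendar-day extension: 24 January 2000 + 15 days = 8 February 2000.
8 February 2000 falls on a Tuesday, which is a business day, so no adjustment is needed.
So the filing is due 8 February 2000.

8 February 2000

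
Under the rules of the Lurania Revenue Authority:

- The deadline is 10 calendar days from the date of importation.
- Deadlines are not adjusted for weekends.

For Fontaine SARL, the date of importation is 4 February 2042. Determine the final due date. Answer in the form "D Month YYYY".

14 February 2042

Adding 10 calendar days to 4 February 2042 gives 14 February 2042.
14 February 2042 falls on a Friday. The rules make no weekend/holiday allowance, so it remains 14 February 2042.
Final deadline: 14 February 2042.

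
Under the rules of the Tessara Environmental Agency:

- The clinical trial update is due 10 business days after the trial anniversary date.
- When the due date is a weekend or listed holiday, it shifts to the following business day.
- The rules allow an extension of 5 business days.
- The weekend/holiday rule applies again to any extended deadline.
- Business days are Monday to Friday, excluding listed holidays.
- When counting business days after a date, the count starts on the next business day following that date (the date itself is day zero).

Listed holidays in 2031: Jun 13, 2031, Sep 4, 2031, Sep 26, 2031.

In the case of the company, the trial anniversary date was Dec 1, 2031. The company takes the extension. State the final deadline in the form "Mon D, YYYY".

Starting the day after Dec 1, 2031 and counting 10 business days lands on Dec 15, 2031.
Dec 15, 2031 (Monday) is already a business day.
Applying the 5-business-day extension: 5 business days after Dec 15, 2031 is Dec 22, 2031.
Since Dec 22, 2031 is a Monday and not a holiday, the date is unchanged.
So the filing is due Dec 22, 2031.

Dec 22, 2031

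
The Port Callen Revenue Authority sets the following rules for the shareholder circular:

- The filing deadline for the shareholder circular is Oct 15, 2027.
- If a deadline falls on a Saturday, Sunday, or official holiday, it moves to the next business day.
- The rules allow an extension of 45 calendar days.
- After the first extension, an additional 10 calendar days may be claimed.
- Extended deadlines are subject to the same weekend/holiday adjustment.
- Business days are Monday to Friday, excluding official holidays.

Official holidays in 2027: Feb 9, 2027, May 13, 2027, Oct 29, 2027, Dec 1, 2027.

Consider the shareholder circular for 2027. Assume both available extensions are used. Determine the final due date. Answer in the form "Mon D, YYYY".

Dec 9, 2027

The statutory due date is Oct 15, 2027.
Oct 15, 2027 is a Friday and not a listed holiday, so it stands.
Applying the 45-calendar-day extension: Oct 15, 2027 + 45 days = Nov 29, 2027.
Nov 29, 2027 falls on a Monday, which is a business day, so no adjustment is needed.
Add the 10 calendar-day extension to Nov 29, 2027: Dec 9, 2027.
Dec 9, 2027 falls on a Thursday, which is a business day, so no adjustment is needed.
Final deadline: Dec 9, 2027.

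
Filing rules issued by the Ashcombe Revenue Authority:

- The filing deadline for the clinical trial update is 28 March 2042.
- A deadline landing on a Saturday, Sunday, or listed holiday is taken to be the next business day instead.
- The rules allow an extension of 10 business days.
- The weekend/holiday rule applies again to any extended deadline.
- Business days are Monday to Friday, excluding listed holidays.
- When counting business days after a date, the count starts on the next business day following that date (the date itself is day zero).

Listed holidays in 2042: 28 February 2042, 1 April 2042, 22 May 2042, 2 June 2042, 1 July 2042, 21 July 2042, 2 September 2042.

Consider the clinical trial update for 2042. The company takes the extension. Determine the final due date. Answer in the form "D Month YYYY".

The statutory due date is 28 March 2042.
28 March 2042 falls on a Friday, which is a business day, so no adjustment is needed.
The 10-business-day extension runs from 28 March 2042 to 14 April 2042.
14 April 2042 is a Monday and not a listed holiday, so it stands.
Final deadline: 14 April 2042.

14 April 2042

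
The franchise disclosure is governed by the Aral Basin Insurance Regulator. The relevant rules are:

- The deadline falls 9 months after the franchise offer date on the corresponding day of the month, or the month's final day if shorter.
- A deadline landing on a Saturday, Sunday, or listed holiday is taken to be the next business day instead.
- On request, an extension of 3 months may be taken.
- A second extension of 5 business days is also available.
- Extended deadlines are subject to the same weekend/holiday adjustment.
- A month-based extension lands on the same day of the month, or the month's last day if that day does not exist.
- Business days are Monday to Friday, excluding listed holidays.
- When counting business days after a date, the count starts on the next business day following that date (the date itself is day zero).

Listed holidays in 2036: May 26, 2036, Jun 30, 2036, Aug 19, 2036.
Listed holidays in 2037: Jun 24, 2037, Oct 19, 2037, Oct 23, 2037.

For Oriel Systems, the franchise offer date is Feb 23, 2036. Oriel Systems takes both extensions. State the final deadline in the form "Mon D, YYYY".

Moving 9 months forward from Feb 23, 2036 on the corresponding day gives Nov 23, 2036.
Nov 23, 2036 falls on a Sunday. Rolling to the next business day gives Nov 24, 2036, a Monday.
Applying the 3 months extension: 3 months after Nov 24, 2036 is Feb 24, 2037.
Since Feb 24, 2037 is a Tuesday and not a holiday, the date is unchanged.
The 5-business-day extension runs from Feb 24, 2037 to Mar 3, 2037.
Mar 3, 2037 (Tuesday) is already a business day.
Final deadline: Mar 3, 2037.

Mar 3, 2037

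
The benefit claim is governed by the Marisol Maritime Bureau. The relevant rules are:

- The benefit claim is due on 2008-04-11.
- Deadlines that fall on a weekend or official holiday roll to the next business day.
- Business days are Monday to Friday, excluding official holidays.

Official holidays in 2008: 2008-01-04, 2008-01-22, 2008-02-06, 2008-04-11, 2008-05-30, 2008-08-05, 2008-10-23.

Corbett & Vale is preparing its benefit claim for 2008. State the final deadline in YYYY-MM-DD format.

2008-04-14

The stated deadline is 2008-04-11.
2008-04-11 is a listed holiday, so it moves to the next business day, 2008-04-14 (Monday).
Final deadline: 2008-04-14.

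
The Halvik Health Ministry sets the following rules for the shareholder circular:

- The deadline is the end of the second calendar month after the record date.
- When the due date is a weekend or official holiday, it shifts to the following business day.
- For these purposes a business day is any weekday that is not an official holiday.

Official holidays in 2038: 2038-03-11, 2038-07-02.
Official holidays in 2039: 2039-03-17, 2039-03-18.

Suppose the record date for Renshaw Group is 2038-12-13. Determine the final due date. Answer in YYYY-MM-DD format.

The second month after 2038-12-13 is February 2039, whose last day is 2039-02-28.
Since 2039-02-28 is a Monday and not a holiday, the date is unchanged.
So the filing is due 2039-02-28.

2039-02-28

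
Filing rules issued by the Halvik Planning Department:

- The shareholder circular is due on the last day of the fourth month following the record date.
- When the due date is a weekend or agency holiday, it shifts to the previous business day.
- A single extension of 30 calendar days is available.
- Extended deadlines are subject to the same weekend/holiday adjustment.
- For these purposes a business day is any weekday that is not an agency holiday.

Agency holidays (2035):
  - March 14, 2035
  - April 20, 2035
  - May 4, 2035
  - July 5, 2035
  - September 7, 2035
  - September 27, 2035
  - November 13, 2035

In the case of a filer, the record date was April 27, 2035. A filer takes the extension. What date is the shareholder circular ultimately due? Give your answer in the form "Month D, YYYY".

4 months after April 27, 2035 falls in August 2035; the last day of that month is August 31, 2035.
Since August 31, 2035 is a Friday and not a holiday, the date is unchanged.
The 30-calendar-day extension moves the deadline from August 31, 2035 to September 30, 2035.
September 30, 2035 is a Sunday, so it moves to the preceding business day, September 28, 2035 (Friday).
The final due date is September 28, 2035.

September 28, 2035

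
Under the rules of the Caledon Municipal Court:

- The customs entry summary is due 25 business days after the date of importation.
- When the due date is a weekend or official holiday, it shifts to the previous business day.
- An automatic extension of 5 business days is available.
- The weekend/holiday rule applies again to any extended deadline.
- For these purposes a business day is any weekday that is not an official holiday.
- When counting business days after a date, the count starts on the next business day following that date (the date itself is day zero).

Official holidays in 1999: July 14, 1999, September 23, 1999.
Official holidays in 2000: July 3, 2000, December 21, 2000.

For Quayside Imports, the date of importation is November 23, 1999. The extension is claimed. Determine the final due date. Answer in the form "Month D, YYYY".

Counting 25 business days after November 23, 1999 (skipping weekends and listed holidays) reaches December 28, 1999.
December 28, 1999 falls on a Tuesday, which is a business day, so no adjustment is needed.
The 5-business-day extension runs from December 28, 1999 to January 4, 2000.
Since January 4, 2000 is a Tuesday and not a holiday, the date is unchanged.
Deadline: January 4, 2000.

January 4, 2000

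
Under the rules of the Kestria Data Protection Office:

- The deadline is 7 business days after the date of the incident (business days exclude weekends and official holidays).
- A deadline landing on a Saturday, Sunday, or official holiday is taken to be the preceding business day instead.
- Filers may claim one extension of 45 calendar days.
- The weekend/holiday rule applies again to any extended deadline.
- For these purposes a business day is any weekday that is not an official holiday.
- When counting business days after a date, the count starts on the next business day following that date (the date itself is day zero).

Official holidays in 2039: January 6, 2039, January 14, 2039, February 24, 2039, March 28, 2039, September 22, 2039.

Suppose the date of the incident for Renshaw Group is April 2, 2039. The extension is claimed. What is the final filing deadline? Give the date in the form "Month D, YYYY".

Starting the day after April 2, 2039 and counting 7 business days lands on April 12, 2039.
April 12, 2039 (Tuesday) is already a business day.
Add the 45 calendar-day extension to April 12, 2039: May 27, 2039.
May 27, 2039 falls on a Friday, which is a business day, so no adjustment is needed.
So the filing is due May 27, 2039.

May 27, 2039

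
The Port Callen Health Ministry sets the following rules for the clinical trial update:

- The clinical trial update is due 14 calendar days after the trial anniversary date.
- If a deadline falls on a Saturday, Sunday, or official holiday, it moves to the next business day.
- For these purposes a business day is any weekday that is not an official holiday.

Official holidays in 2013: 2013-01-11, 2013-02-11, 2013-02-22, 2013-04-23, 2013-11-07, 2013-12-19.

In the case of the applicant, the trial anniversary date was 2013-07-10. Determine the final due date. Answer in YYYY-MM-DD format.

14 calendar days after 2013-07-10 is 2013-07-24.
2013-07-24 (Wednesday) is already a business day.
Final deadline: 2013-07-24.

2013-07-24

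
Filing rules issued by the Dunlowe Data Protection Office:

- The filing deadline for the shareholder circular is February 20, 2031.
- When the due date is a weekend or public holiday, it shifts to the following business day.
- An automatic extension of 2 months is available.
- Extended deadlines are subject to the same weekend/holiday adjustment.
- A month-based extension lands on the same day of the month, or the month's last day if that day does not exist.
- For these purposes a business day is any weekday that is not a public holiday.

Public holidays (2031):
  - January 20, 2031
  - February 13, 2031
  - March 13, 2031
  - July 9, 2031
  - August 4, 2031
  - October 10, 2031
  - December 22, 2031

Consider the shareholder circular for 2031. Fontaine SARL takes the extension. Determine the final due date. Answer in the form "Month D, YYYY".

The stated deadline is February 20, 2031.
February 20, 2031 (Thursday) is already a business day.
Add 2 months to February 20, 2031: April 20, 2031.
April 20, 2031 falls on a Sunday. Rolling to the next business day gives April 21, 2031, a Monday.
So the filing is due April 21, 2031.

April 21, 2031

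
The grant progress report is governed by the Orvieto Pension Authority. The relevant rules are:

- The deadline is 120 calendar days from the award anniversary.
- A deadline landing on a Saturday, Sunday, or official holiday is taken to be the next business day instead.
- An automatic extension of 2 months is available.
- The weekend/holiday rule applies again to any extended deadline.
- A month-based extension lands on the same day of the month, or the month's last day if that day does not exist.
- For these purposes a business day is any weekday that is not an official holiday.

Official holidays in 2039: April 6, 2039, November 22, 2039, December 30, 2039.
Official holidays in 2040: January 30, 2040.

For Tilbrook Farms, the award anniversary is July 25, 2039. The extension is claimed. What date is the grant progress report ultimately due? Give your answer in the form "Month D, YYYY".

Trigger date July 25, 2039 + 120 calendar days = November 22, 2039.
November 22, 2039 is a listed holiday; the next business day is November 23, 2039 (Wednesday).
Applying the 2 months extension: 2 months after November 23, 2039 is January 23, 2040.
January 23, 2040 (Monday) is already a business day.
So the filing is due January 23, 2040.

January 23, 2040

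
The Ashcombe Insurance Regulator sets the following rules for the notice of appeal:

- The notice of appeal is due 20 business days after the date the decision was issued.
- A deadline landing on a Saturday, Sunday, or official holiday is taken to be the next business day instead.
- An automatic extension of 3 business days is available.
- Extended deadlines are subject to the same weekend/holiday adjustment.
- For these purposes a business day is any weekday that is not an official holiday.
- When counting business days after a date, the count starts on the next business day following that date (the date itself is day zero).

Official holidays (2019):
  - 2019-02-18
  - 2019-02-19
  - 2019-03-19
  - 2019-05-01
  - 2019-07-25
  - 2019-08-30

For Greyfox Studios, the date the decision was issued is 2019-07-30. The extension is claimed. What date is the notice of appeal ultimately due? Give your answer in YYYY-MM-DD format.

20 business days after 2019-07-30, excluding weekends and holidays, is 2019-08-27.
2019-08-27 is a Tuesday and not a listed holiday, so it stands.
Counting 3 further business days from 2019-08-27 reaches 2019-09-02.
2019-09-02 is a Monday and not a listed holiday, so it stands.
The final due date is 2019-09-02.

2019-09-02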